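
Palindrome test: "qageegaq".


Word: "qageegaq"
Reversed: "qageegaq"
Forward == Backward? qageegaq == qageegaq
Palindrome = Yes


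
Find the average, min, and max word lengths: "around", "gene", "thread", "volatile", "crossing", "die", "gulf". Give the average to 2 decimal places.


Lengths: "around"=6, "gene"=4, "thread"=6, "volatile"=8, "crossing"=8, "die"=3, "gulf"=4
Sum = 39, Count = 7
Average = 39/7 = 5.57
= avg=5.57, min=3, max=8


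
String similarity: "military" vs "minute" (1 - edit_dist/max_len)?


Word 1: "military" (length 8)
Word 2: "minute" (length 6)
One optimal edit sequence:
  1. keep 'm'
  2. keep 'i'
  3. substitute 'l' -> 'n'  (+1)
  4. substitute 'i' -> 'u'  (+1)
  5. keep 't'
  6. delete 'a'  (+1)
  7. delete 'r'  (+1)
  8. substitute 'y' -> 'e'  (+1)
Edit distance = 5
Max length = max(8, 6) = 8
Similarity = 1 - 5/8
= 0.3750


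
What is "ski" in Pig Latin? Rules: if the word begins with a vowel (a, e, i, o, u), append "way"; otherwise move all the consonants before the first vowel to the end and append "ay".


Word: "ski"
Starts with consonant(s) → move to end, add 'ay'
Consonant cluster: "sk"
Pig Latin = "iskay"


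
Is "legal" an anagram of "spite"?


Word 1: "spite" → sorted: eipst
Word 2: "legal" → sorted: aegll
Same letters? eipst != aegll
Anagram = No


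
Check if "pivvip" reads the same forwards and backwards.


Word: "pivvip"
Reversed: "pivvip"
Forward == Backward? pivvip == pivvip
Palindrome = Yes


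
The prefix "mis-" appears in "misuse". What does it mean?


Prefix: mis-
Example: misuse = mis- + use
Meaning = wrongly


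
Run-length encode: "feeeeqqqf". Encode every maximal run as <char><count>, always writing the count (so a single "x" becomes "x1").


String: "feeeeqqqf"
Scanning for consecutive runs:
  'f' x 1
  'e' x 4
  'q' x 3
  'f' x 1
RLE = "f1e4q3f1"


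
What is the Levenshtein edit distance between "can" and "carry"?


Word 1: "can" (length 3)
Word 2: "carry" (length 5)
One optimal edit sequence (insert/delete/substitute each cost 1):
  1. keep 'c'
  2. keep 'a'
  3. insert 'r'  (+1)
  4. insert 'r'  (+1)
  5. substitute 'n' -> 'y'  (+1)
Total edit operations: 3
Edit distance = 3


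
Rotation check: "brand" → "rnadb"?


Word: "brand", Candidate: "rnadb"
Method: check if candidate is substring of word+word
"brandbrand" contains "rnadb"? No
Is rotation = No


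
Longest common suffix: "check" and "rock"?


Word 1: "check"
Word 2: "rock"
Comparing from end:
  Pos -1: 'k' == 'k'
  Pos -2: 'c' == 'c'
  Pos -3: 'e' != 'o' (stop)
LCS = "ck" (length 2)


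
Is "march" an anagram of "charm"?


Word 1: "charm" → sorted: achmr
Word 2: "march" → sorted: achmr
Same letters? achmr == achmr
Anagram = Yes


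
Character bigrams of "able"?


Word: "able" (length 4)
Number of bigrams = 4 - 2 + 1 = 3
  Position 0: "ab"
  Position 1: "bl"
  Position 2: "le"
Bigrams = "ab", "bl", "le"


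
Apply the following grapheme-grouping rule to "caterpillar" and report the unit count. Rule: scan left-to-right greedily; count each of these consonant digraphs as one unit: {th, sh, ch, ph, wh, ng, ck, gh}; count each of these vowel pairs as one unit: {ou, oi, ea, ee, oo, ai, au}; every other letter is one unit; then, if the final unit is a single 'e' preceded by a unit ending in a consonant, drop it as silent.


Word: "caterpillar" (11 letters)
Left-to-right scan:
  [1] 'c' (letter)
  [2] 'a' (letter)
  [3] 't' (letter)
  [4] 'e' (letter)
  [5] 'r' (letter)
  [6] 'p' (letter)
  [7] 'i' (letter)
  [8] 'l' (letter)
  [9] 'l' (letter)
  [10] 'a' (letter)
  [11] 'r' (letter)
Units from scan: 11
Sound units = 11 units


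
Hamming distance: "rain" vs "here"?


Comparing character by character (same length = 4):
  Pos 0: 'r' vs 'h' !=
  Pos 1: 'a' vs 'e' !=
  Pos 2: 'i' vs 'r' !=
  Pos 3: 'n' vs 'e' !=
Hamming distance = 4


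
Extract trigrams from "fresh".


Word: "fresh" (length 5)
Number of trigrams = 5 - 3 + 1 = 3
  Position 0: "fre"
  Position 1: "res"
  Position 2: "esh"
Trigrams = "fre", "res", "esh"


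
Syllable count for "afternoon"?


Word: "afternoon"
Syllable breakdown: af · ter · noon
Counting: 3 parts
= 3 syllables


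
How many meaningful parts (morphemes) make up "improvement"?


Word: "improvement"
Morphemes: improve / -ment
Each morpheme carries meaning
= 2 morphemes


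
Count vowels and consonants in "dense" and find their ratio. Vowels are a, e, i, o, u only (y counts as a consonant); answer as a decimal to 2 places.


Word: "dense"
Vowels (a,e,i,o,u): 2
Consonants: 3
Ratio = 2/3
= 0.67


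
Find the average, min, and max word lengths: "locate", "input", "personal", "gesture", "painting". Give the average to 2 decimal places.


Lengths: "locate"=6, "input"=5, "personal"=8, "gesture"=7, "painting"=8
Sum = 34, Count = 5
Average = 34/5 = 6.80
= avg=6.80, min=5, max=8


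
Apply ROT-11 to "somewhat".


Word: "somewhat"
Shift: 11
Each letter → (letter + shift) mod 26:
  's' (18) + 11 = 3 → 'd'
  'o' (14) + 11 = 25 → 'z'
  'm' (12) + 11 = 23 → 'x'
  'e' (4) + 11 = 15 → 'p'
  'w' (22) + 11 = 7 → 'h'
  'h' (7) + 11 = 18 → 's'
  'a' (0) + 11 = 11 → 'l'
  't' (19) + 11 = 4 → 'e'
Result = "dzxphsle"


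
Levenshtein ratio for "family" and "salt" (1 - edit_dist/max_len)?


Word 1: "family" (length 6)
Word 2: "salt" (length 4)
One optimal edit sequence:
  1. substitute 'f' -> 's'  (+1)
  2. keep 'a'
  3. delete 'm'  (+1)
  4. delete 'i'  (+1)
  5. keep 'l'
  6. substitute 'y' -> 't'  (+1)
Edit distance = 4
Max length = max(6, 4) = 6
Similarity = 1 - 4/6
= 0.3333


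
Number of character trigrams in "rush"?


Word: "rush" (length 4)
Number of 3-grams = length - 3 + 1 = 4 - 3 + 1
= 2


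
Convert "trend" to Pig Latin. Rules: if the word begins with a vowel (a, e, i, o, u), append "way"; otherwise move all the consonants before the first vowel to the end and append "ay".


Word: "trend"
Starts with consonant(s) → move to end, add 'ay'
Consonant cluster: "tr"
Pig Latin = "endtray"


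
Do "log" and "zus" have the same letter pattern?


Pattern of "log": [0, 1, 2]
Pattern of "zus": [0, 1, 2]
Patterns match
Same pattern = Yes


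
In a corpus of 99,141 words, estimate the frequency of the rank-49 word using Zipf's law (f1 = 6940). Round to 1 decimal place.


Zipf's law: f(r) = f(1) / r
f(1) = 6940
f(49) = 6940 / 49
= 141.6 occurrences


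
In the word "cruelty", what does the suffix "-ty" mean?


Suffix: -ty
As in: cruelty -> cruel + -ty
Meaning = quality of


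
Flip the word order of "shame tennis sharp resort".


Original: "shame tennis sharp resort"
Words (1..n): shame | tennis | sharp | resort
Reversed (n..1): resort | sharp | tennis | shame
Result = "resort sharp tennis shame"


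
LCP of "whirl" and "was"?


Word 1: "whirl"
Word 2: "was"
Comparing from start:
  Pos 0: 'w' == 'w'
  Pos 1: 'h' != 'a' (stop)
LCP = "w" (length 1)


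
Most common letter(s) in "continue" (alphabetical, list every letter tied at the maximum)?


Word: "continue"
Letter counts:
  'c': 1
  'e': 1
  'i': 1
  'n': 2
  'o': 1
  't': 1
  'u': 1
Maximum count = 2
Most frequent = 'n' (2 times each)


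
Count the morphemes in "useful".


Word: "useful"
Morphemes: use + -ful
Each morpheme carries meaning
= 2 morphemes


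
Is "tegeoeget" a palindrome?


Word: "tegeoeget"
Reversed: "tegeoeget"
Forward == Backward? tegeoeget == tegeoeget
Palindrome = Yes


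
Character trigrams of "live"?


Word: "live" (length 4)
Number of trigrams = 4 - 3 + 1 = 2
  Position 0: "liv"
  Position 1: "ive"
Trigrams = "liv", "ive"


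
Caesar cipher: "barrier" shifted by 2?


Word: "barrier"
Shift: 2
Each letter → (letter + shift) mod 26:
  'b' (1) + 2 = 3 → 'd'
  'a' (0) + 2 = 2 → 'c'
  'r' (17) + 2 = 19 → 't'
  'r' (17) + 2 = 19 → 't'
  'i' (8) + 2 = 10 → 'k'
  'e' (4) + 2 = 6 → 'g'
  'r' (17) + 2 = 19 → 't'
Result = "dcttkgt"


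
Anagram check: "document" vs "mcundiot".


Word 1: "document" → sorted: cdemnotu
Word 2: "mcundiot" → sorted: cdimnotu
Same letters? cdemnotu != cdimnotu
Anagram = No


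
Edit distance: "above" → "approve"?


Word 1: "above" (length 5)
Word 2: "approve" (length 7)
One optimal edit sequence (insert/delete/substitute each cost 1):
  1. keep 'a'
  2. insert 'p'  (+1)
  3. insert 'p'  (+1)
  4. substitute 'b' -> 'r'  (+1)
  5. keep 'o'
  6. keep 'v'
  7. keep 'e'
Total edit operations: 3
Edit distance = 3


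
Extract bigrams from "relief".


Word: "relief" (length 6)
Number of bigrams = 6 - 2 + 1 = 5
  Position 0: "re"
  Position 1: "el"
  Position 2: "li"
  Position 3: "ie"
  Position 4: "ef"
Bigrams = "re", "el", "li", "ie", "ef"


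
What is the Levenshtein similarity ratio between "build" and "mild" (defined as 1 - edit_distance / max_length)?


Word 1: "build" (length 5)
Word 2: "mild" (length 4)
One optimal edit sequence:
  1. delete 'b'  (+1)
  2. substitute 'u' -> 'm'  (+1)
  3. keep 'i'
  4. keep 'l'
  5. keep 'd'
Edit distance = 2
Max length = max(5, 4) = 5
Similarity = 1 - 2/5
= 0.6000


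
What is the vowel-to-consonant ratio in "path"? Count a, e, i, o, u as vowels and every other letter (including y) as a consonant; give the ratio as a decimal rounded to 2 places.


Word: "path"
Vowels (a,e,i,o,u): 1
Consonants: 3
Ratio = 1/3
= 0.33


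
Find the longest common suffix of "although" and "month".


Word 1: "although"
Word 2: "month"
Comparing from end:
  Pos -1: 'h' == 'h'
  Pos -2: 'g' != 't' (stop)
LCS = "h" (length 1)


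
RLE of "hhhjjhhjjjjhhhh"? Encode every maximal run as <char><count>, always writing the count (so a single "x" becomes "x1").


String: "hhhjjhhjjjjhhhh"
Scanning for consecutive runs:
  'h' x 3
  'j' x 2
  'h' x 2
  'j' x 4
  'h' x 4
RLE = "h3j2h2j4h4"


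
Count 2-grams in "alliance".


Word: "alliance" (length 8)
Number of 2-grams = length - 2 + 1 = 8 - 2 + 1
= 7


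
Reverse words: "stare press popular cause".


Original: "stare press popular cause"
Words (1..n): stare | press | popular | cause
Reversed (n..1): cause | popular | press | stare
Result = "cause popular press stare"


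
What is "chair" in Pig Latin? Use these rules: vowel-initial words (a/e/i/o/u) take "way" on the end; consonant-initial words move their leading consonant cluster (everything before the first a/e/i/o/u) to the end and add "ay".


Word: "chair"
Starts with consonant(s) → move to end, add 'ay'
Consonant cluster: "ch"
Pig Latin = "airchay"


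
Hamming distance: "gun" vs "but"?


Comparing character by character (same length = 3):
  Pos 0: 'g' vs 'b' !=
  Pos 1: 'u' vs 'u' =
  Pos 2: 'n' vs 't' !=
Hamming distance = 2


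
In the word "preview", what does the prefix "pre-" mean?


Prefix: pre-
Example: preview (pre- + view)
Meaning = before


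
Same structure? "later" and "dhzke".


Pattern of "later": [0, 1, 2, 3, 4]
Pattern of "dhzke": [0, 1, 2, 3, 4]
Patterns match
Same pattern = Yes


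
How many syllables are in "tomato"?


Word: "tomato"
Syllable breakdown: to | ma | to
Counting: 3 parts
= 3 syllables


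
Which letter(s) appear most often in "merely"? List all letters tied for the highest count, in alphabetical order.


Word: "merely"
Letter counts:
  'e': 2
  'l': 1
  'm': 1
  'r': 1
  'y': 1
Maximum count = 2
Most frequent = 'e' (2 times each)


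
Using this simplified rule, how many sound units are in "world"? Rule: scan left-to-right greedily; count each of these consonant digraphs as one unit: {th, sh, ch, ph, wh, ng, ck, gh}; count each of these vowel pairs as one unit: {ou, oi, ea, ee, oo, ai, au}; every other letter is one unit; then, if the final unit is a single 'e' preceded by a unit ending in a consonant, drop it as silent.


Word: "world" (5 letters)
Left-to-right scan:
  [1] 'w' (letter)
  [2] 'o' (letter)
  [3] 'r' (letter)
  [4] 'l' (letter)
  [5] 'd' (letter)
Units from scan: 5
Sound units = 5 units


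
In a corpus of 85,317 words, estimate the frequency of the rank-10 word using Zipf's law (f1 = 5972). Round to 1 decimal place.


Zipf's law: f(r) = f(1) / r
f(1) = 5972
f(10) = 5972 / 10
= 597.2 occurrences


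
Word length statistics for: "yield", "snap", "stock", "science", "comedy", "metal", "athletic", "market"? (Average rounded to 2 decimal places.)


Lengths: "yield"=5, "snap"=4, "stock"=5, "science"=7, "comedy"=6, "metal"=5, "athletic"=8, "market"=6
Sum = 46, Count = 8
Average = 46/8 = 5.75
= avg=5.75, min=4, max=8


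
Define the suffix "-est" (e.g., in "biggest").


Suffix: -est
Example: biggest (big + -est, with a spelling change)
Meaning = most


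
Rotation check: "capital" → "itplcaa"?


Word: "capital", Candidate: "itplcaa"
Method: check if candidate is substring of word+word
"capitalcapital" contains "itplcaa"? No
Is rotation = No


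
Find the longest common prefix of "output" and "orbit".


Word 1: "output"
Word 2: "orbit"
Comparing from start:
  Pos 0: 'o' == 'o'
  Pos 1: 'u' != 'r' (stop)
LCP = "o" (length 1)


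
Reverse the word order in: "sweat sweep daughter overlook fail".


Original: "sweat sweep daughter overlook fail"
Words (1..n): sweat | sweep | daughter | overlook | fail
Reversed (n..1): fail | overlook | daughter | sweep | sweat
Result = "fail overlook daughter sweep sweat"


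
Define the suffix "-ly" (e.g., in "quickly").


Suffix: -ly
Example: quickly (quick + -ly)
Meaning = in a manner


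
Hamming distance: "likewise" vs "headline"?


Comparing character by character (same length = 8):
  Pos 0: 'l' vs 'h' !=
  Pos 1: 'i' vs 'e' !=
  Pos 2: 'k' vs 'a' !=
  Pos 3: 'e' vs 'd' !=
  Pos 4: 'w' vs 'l' !=
  Pos 5: 'i' vs 'i' =
  Pos 6: 's' vs 'n' !=
  Pos 7: 'e' vs 'e' =
Hamming distance = 6


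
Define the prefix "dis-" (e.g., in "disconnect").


Prefix: dis-
As in: disconnect -> dis- + connect
Meaning = not / opposite


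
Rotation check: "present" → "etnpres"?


Word: "present", Candidate: "etnpres"
Method: check if candidate is substring of word+word
"presentpresent" contains "etnpres"? No
Is rotation = No


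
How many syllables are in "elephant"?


Word: "elephant"
Syllable breakdown: el · e · phant
Counting: 3 parts
= 3 syllables


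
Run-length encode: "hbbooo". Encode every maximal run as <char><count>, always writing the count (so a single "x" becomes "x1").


String: "hbbooo"
Scanning for consecutive runs:
  'h' x 1
  'b' x 2
  'o' x 3
RLE = "h1b2o3"


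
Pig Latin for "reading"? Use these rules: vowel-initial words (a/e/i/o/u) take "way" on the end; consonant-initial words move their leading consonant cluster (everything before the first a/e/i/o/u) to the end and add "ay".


Word: "reading"
Starts with consonant(s) → move to end, add 'ay'
Consonant cluster: "r"
Pig Latin = "eadingray"


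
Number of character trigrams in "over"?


Word: "over" (length 4)
Number of 3-grams = length - 3 + 1 = 4 - 3 + 1
= 2


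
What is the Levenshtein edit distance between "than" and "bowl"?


Word 1: "than" (length 4)
Word 2: "bowl" (length 4)
One optimal edit sequence (insert/delete/substitute each cost 1):
  1. substitute 't' -> 'b'  (+1)
  2. substitute 'h' -> 'o'  (+1)
  3. substitute 'a' -> 'w'  (+1)
  4. substitute 'n' -> 'l'  (+1)
Total edit operations: 4
Edit distance = 4


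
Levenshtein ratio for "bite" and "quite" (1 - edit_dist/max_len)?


Word 1: "bite" (length 4)
Word 2: "quite" (length 5)
One optimal edit sequence:
  1. insert 'q'  (+1)
  2. substitute 'b' -> 'u'  (+1)
  3. keep 'i'
  4. keep 't'
  5. keep 'e'
Edit distance = 2
Max length = max(4, 5) = 5
Similarity = 1 - 2/5
= 0.6000


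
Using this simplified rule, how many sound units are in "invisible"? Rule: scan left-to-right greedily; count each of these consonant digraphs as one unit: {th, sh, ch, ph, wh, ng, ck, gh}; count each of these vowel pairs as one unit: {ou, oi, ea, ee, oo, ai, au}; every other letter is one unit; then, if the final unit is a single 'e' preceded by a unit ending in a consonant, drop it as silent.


Word: "invisible" (9 letters)
Left-to-right scan:
  [1] 'i' (letter)
  [2] 'n' (letter)
  [3] 'v' (letter)
  [4] 'i' (letter)
  [5] 's' (letter)
  [6] 'i' (letter)
  [7] 'b' (letter)
  [8] 'l' (letter)
  [9] 'e' (letter)
Units from scan: 9
Final unit is 'e' after a consonant -> drop as silent (-1)
Sound units = 8 units


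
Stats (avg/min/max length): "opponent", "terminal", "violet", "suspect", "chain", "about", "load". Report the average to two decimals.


Lengths: "opponent"=8, "terminal"=8, "violet"=6, "suspect"=7, "chain"=5, "about"=5, "load"=4
Sum = 43, Count = 7
Average = 43/7 = 6.14
= avg=6.14, min=4, max=8


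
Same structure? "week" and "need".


Pattern of "week": [0, 1, 1, 2]
Pattern of "need": [0, 1, 1, 2]
Patterns match
Same pattern = Yes


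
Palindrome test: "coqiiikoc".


Word: "coqiiikoc"
Reversed: "cokiiiqoc"
Forward == Backward? coqiiikoc != cokiiiqoc
Palindrome = No


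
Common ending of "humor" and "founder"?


Word 1: "humor"
Word 2: "founder"
Comparing from end:
  Pos -1: 'r' == 'r'
  Pos -2: 'o' != 'e' (stop)
LCS = "r" (length 1)


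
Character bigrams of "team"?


Word: "team" (length 4)
Number of bigrams = 4 - 2 + 1 = 3
  Position 0: "te"
  Position 1: "ea"
  Position 2: "am"
Bigrams = "te", "ea", "am"


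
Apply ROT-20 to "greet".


Word: "greet"
Shift: 20
Each letter → (letter + shift) mod 26:
  'g' (6) + 20 = 0 → 'a'
  'r' (17) + 20 = 11 → 'l'
  'e' (4) + 20 = 24 → 'y'
  'e' (4) + 20 = 24 → 'y'
  't' (19) + 20 = 13 → 'n'
Result = "alyyn"


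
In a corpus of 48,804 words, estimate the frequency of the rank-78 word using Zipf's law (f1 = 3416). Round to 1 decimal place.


Zipf's law: f(r) = f(1) / r
f(1) = 3416
f(78) = 3416 / 78
= 43.8 occurrences


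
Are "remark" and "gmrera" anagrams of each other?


Word 1: "remark" → sorted: aekmrr
Word 2: "gmrera" → sorted: aegmrr
Same letters? aekmrr != aegmrr
Anagram = No


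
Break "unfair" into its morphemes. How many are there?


Word: "unfair"
Morphemes: un- | fair
Each morpheme carries meaning
= 2 morphemes


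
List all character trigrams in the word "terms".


Word: "terms" (length 5)
Number of trigrams = 5 - 3 + 1 = 3
  Position 0: "ter"
  Position 1: "erm"
  Position 2: "rms"
Trigrams = "ter", "erm", "rms"


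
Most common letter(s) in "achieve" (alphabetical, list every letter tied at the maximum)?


Word: "achieve"
Letter counts:
  'a': 1
  'c': 1
  'e': 2
  'h': 1
  'i': 1
  'v': 1
Maximum count = 2
Most frequent = 'e' (2 times each)


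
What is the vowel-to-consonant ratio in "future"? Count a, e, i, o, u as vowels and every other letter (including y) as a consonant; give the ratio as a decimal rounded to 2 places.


Word: "future"
Vowels (a,e,i,o,u): 3
Consonants: 3
Ratio = 3/3
= 1.00


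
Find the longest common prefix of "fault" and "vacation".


Word 1: "fault"
Word 2: "vacation"
Comparing from start:
  Pos 0: 'f' != 'v' (stop)
LCP = "" (length 0)


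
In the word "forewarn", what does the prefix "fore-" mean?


Prefix: fore-
As in: forewarn -> fore- + warn
Meaning = before


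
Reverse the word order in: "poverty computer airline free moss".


Original: "poverty computer airline free moss"
Words (1..n): poverty | computer | airline | free | moss
Reversed (n..1): moss | free | airline | computer | poverty
Result = "moss free airline computer poverty"


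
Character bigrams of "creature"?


Word: "creature" (length 8)
Number of bigrams = 8 - 2 + 1 = 7
  Position 0: "cr"
  Position 1: "re"
  Position 2: "ea"
  Position 3: "at"
  Position 4: "tu"
  Position 5: "ur"
  Position 6: "re"
Bigrams = "cr", "re", "ea", "at", "tu", "ur", "re"


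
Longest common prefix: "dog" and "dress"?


Word 1: "dog"
Word 2: "dress"
Comparing from start:
  Pos 0: 'd' == 'd'
  Pos 1: 'o' != 'r' (stop)
LCP = "d" (length 1)


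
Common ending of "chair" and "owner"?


Word 1: "chair"
Word 2: "owner"
Comparing from end:
  Pos -1: 'r' == 'r'
  Pos -2: 'i' != 'e' (stop)
LCS = "r" (length 1)


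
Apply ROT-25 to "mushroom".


Word: "mushroom"
Shift: 25
Each letter → (letter + shift) mod 26:
  'm' (12) + 25 = 11 → 'l'
  'u' (20) + 25 = 19 → 't'
  's' (18) + 25 = 17 → 'r'
  'h' (7) + 25 = 6 → 'g'
  'r' (17) + 25 = 16 → 'q'
  'o' (14) + 25 = 13 → 'n'
  'o' (14) + 25 = 13 → 'n'
  'm' (12) + 25 = 11 → 'l'
Result = "ltrgqnnl"


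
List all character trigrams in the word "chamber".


Word: "chamber" (length 7)
Number of trigrams = 7 - 3 + 1 = 5
  Position 0: "cha"
  Position 1: "ham"
  Position 2: "amb"
  Position 3: "mbe"
  Position 4: "ber"
Trigrams = "cha", "ham", "amb", "mbe", "ber"


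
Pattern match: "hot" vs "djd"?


Pattern of "hot": [0, 1, 2]
Pattern of "djd": [0, 1, 0]
Patterns do not match
Same pattern = No


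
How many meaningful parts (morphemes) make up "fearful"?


Word: "fearful"
Morphemes: fear | -ful
Each morpheme carries meaning
= 2 morphemes


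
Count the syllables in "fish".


Word: "fish"
Syllable breakdown: fish
Counting: 1 part
= 1 syllable


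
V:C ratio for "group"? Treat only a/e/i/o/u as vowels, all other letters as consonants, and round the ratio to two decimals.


Word: "group"
Vowels (a,e,i,o,u): 2
Consonants: 3
Ratio = 2/3
= 0.67


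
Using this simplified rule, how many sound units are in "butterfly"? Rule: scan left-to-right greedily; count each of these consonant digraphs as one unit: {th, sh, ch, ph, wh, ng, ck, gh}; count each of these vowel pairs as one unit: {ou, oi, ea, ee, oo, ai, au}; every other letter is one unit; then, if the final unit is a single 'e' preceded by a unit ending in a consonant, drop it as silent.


Word: "butterfly" (9 letters)
Left-to-right scan:
  [1] 'b' (letter)
  [2] 'u' (letter)
  [3] 't' (letter)
  [4] 't' (letter)
  [5] 'e' (letter)
  [6] 'r' (letter)
  [7] 'f' (letter)
  [8] 'l' (letter)
  [9] 'y' (letter)
Units from scan: 9
Sound units = 9 units


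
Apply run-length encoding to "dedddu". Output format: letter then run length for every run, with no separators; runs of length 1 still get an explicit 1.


String: "dedddu"
Scanning for consecutive runs:
  'd' x 1
  'e' x 1
  'd' x 3
  'u' x 1
RLE = "d1e1d3u1"


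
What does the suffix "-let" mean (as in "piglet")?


Suffix: -let
Example: piglet (pig + -let)
Meaning = small


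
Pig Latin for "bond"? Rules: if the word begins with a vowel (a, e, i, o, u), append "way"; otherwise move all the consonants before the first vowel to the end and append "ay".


Word: "bond"
Starts with consonant(s) → move to end, add 'ay'
Consonant cluster: "b"
Pig Latin = "ondbay"


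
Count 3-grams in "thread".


Word: "thread" (length 6)
Number of 3-grams = length - 3 + 1 = 6 - 3 + 1
= 4


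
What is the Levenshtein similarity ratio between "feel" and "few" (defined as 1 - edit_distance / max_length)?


Word 1: "feel" (length 4)
Word 2: "few" (length 3)
One optimal edit sequence:
  1. keep 'f'
  2. delete 'e'  (+1)
  3. keep 'e'
  4. substitute 'l' -> 'w'  (+1)
Edit distance = 2
Max length = max(4, 3) = 4
Similarity = 1 - 2/4
= 0.5000


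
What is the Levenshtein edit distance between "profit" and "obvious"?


Word 1: "profit" (length 6)
Word 2: "obvious" (length 7)
One optimal edit sequence (insert/delete/substitute each cost 1):
  1. insert 'o'  (+1)
  2. substitute 'p' -> 'b'  (+1)
  3. substitute 'r' -> 'v'  (+1)
  4. substitute 'o' -> 'i'  (+1)
  5. substitute 'f' -> 'o'  (+1)
  6. substitute 'i' -> 'u'  (+1)
  7. substitute 't' -> 's'  (+1)
Total edit operations: 7
Edit distance = 7


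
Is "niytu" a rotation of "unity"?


Word: "unity", Candidate: "niytu"
Method: check if candidate is substring of word+word
"unityunity" contains "niytu"? No
Is rotation = No


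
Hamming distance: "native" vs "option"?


Comparing character by character (same length = 6):
  Pos 0: 'n' vs 'o' !=
  Pos 1: 'a' vs 'p' !=
  Pos 2: 't' vs 't' =
  Pos 3: 'i' vs 'i' =
  Pos 4: 'v' vs 'o' !=
  Pos 5: 'e' vs 'n' !=
Hamming distance = 4


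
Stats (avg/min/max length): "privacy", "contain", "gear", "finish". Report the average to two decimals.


Lengths: "privacy"=7, "contain"=7, "gear"=4, "finish"=6
Sum = 24, Count = 4
Average = 24/4 = 6.00
= avg=6.00, min=4, max=7


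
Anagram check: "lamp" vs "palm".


Word 1: "lamp" → sorted: almp
Word 2: "palm" → sorted: almp
Same letters? almp == almp
Anagram = Yes


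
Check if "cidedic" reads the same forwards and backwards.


Word: "cidedic"
Reversed: "cidedic"
Forward == Backward? cidedic == cidedic
Palindrome = Yes


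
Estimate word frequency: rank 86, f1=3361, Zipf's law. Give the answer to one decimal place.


Zipf's law: f(r) = f(1) / r
f(1) = 3361
f(86) = 3361 / 86
= 39.1 occurrences


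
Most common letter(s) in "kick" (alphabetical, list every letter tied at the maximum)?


Word: "kick"
Letter counts:
  'c': 1
  'i': 1
  'k': 2
Maximum count = 2
Most frequent = 'k' (2 times each)


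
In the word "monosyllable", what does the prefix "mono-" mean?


Prefix: mono-
Example: monosyllable = mono- + syllable
Meaning = one


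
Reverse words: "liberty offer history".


Original: "liberty offer history"
Words (1..n): liberty | offer | history
Reversed (n..1): history | offer | liberty
Result = "history offer liberty"


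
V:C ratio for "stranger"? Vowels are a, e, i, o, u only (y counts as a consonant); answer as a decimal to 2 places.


Word: "stranger"
Vowels (a,e,i,o,u): 2
Consonants: 6
Ratio = 2/6
= 0.33


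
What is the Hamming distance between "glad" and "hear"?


Comparing character by character (same length = 4):
  Pos 0: 'g' vs 'h' !=
  Pos 1: 'l' vs 'e' !=
  Pos 2: 'a' vs 'a' =
  Pos 3: 'd' vs 'r' !=
Hamming distance = 3


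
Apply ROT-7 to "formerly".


Word: "formerly"
Shift: 7
Each letter → (letter + shift) mod 26:
  'f' (5) + 7 = 12 → 'm'
  'o' (14) + 7 = 21 → 'v'
  'r' (17) + 7 = 24 → 'y'
  'm' (12) + 7 = 19 → 't'
  'e' (4) + 7 = 11 → 'l'
  'r' (17) + 7 = 24 → 'y'
  'l' (11) + 7 = 18 → 's'
  'y' (24) + 7 = 5 → 'f'
Result = "mvytlysf"


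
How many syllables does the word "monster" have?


Word: "monster"
Syllable breakdown: mon | ster
Counting: 2 parts
= 2 syllables


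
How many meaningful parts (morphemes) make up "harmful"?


Word: "harmful"
Morphemes: harm | -ful
Each morpheme carries meaning
= 2 morphemes


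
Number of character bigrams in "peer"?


Word: "peer" (length 4)
Number of 2-grams = length - 2 + 1 = 4 - 2 + 1
= 3


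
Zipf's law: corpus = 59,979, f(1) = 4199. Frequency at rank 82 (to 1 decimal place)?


Zipf's law: f(r) = f(1) / r
f(1) = 4199
f(82) = 4199 / 82
= 51.2 occurrences


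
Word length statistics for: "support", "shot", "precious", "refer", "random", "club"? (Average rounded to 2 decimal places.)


Lengths: "support"=7, "shot"=4, "precious"=8, "refer"=5, "random"=6, "club"=4
Sum = 34, Count = 6
Average = 34/6 = 5.67
= avg=5.67, min=4, max=8


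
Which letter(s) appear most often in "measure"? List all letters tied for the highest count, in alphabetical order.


Word: "measure"
Letter counts:
  'a': 1
  'e': 2
  'm': 1
  'r': 1
  's': 1
  'u': 1
Maximum count = 2
Most frequent = 'e' (2 times each)


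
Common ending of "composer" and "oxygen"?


Word 1: "composer"
Word 2: "oxygen"
Comparing from end:
  Pos -1: 'r' != 'n' (stop)
LCS = "" (length 0)


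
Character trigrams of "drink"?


Word: "drink" (length 5)
Number of trigrams = 5 - 3 + 1 = 3
  Position 0: "dri"
  Position 1: "rin"
  Position 2: "ink"
Trigrams = "dri", "rin", "ink"


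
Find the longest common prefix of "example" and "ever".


Word 1: "example"
Word 2: "ever"
Comparing from start:
  Pos 0: 'e' == 'e'
  Pos 1: 'x' != 'v' (stop)
LCP = "e" (length 1)


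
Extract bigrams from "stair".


Word: "stair" (length 5)
Number of bigrams = 5 - 2 + 1 = 4
  Position 0: "st"
  Position 1: "ta"
  Position 2: "ai"
  Position 3: "ir"
Bigrams = "st", "ta", "ai", "ir"


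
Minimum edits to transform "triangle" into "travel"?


Word 1: "triangle" (length 8)
Word 2: "travel" (length 6)
One optimal edit sequence (insert/delete/substitute each cost 1):
  1. keep 't'
  2. keep 'r'
  3. delete 'i'  (+1)
  4. keep 'a'
  5. substitute 'n' -> 'v'  (+1)
  6. substitute 'g' -> 'e'  (+1)
  7. keep 'l'
  8. delete 'e'  (+1)
Total edit operations: 4
Edit distance = 4


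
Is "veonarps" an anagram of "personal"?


Word 1: "personal" → sorted: aelnoprs
Word 2: "veonarps" → sorted: aenoprsv
Same letters? aelnoprs != aenoprsv
Anagram = No


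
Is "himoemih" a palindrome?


Word: "himoemih"
Reversed: "himeomih"
Forward == Backward? himoemih != himeomih
Palindrome = No


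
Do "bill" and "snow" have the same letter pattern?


Pattern of "bill": [0, 1, 2, 2]
Pattern of "snow": [0, 1, 2, 3]
Patterns do not match
Same pattern = No


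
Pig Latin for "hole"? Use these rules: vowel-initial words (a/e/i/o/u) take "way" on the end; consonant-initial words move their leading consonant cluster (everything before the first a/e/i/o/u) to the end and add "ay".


Word: "hole"
Starts with consonant(s) → move to end, add 'ay'
Consonant cluster: "h"
Pig Latin = "olehay"


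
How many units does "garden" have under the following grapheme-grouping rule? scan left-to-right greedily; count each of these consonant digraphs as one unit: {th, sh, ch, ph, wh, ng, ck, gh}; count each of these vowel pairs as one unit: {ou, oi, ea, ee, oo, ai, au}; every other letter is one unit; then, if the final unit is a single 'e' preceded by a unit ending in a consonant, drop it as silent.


Word: "garden" (6 letters)
Left-to-right scan:
  [1] 'g' (letter)
  [2] 'a' (letter)
  [3] 'r' (letter)
  [4] 'd' (letter)
  [5] 'e' (letter)
  [6] 'n' (letter)
Units from scan: 6
Sound units = 6 units


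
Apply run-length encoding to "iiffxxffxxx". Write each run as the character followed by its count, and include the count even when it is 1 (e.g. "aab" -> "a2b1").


String: "iiffxxffxxx"
Scanning for consecutive runs:
  'i' x 2
  'f' x 2
  'x' x 2
  'f' x 2
  'x' x 3
RLE = "i2f2x2f2x3"


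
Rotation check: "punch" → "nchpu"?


Word: "punch", Candidate: "nchpu"
Method: check if candidate is substring of word+word
"punchpunch" contains "nchpu"? Yes
Is rotation = Yes


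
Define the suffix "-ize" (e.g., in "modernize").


Suffix: -ize
Example: modernize (modern + -ize)
Meaning = to make


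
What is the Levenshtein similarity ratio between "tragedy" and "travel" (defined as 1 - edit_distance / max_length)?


Word 1: "tragedy" (length 7)
Word 2: "travel" (length 6)
One optimal edit sequence:
  1. keep 't'
  2. keep 'r'
  3. keep 'a'
  4. substitute 'g' -> 'v'  (+1)
  5. keep 'e'
  6. delete 'd'  (+1)
  7. substitute 'y' -> 'l'  (+1)
Edit distance = 3
Max length = max(7, 6) = 7
Similarity = 1 - 3/7
= 0.5714


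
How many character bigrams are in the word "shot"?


Word: "shot" (length 4)
Number of 2-grams = length - 2 + 1 = 4 - 2 + 1
= 3


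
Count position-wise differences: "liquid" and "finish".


Comparing character by character (same length = 6):
  Pos 0: 'l' vs 'f' !=
  Pos 1: 'i' vs 'i' =
  Pos 2: 'q' vs 'n' !=
  Pos 3: 'u' vs 'i' !=
  Pos 4: 'i' vs 's' !=
  Pos 5: 'd' vs 'h' !=
Hamming distance = 5


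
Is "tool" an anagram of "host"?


Word 1: "host" → sorted: host
Word 2: "tool" → sorted: loot
Same letters? host != loot
Anagram = No


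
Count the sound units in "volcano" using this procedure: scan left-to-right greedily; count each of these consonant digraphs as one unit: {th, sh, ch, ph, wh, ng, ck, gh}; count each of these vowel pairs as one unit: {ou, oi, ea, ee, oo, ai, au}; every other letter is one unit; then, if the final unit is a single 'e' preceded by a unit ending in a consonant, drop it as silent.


Word: "volcano" (7 letters)
Left-to-right scan:
  1. 'v' (letter)
  2. 'o' (letter)
  3. 'l' (letter)
  4. 'c' (letter)
  5. 'a' (letter)
  6. 'n' (letter)
  7. 'o' (letter)
Units from scan: 7
Sound units = 7 units


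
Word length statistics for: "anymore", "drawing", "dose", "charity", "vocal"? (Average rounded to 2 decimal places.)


Lengths: "anymore"=7, "drawing"=7, "dose"=4, "charity"=7, "vocal"=5
Sum = 30, Count = 5
Average = 30/5 = 6.00
= avg=6.00, min=4, max=7


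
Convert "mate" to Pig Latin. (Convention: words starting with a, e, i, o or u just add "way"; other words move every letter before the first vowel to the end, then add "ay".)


Word: "mate"
Starts with consonant(s) → move to end, add 'ay'
Consonant cluster: "m"
Pig Latin = "atemay"


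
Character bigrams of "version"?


Word: "version" (length 7)
Number of bigrams = 7 - 2 + 1 = 6
  Position 0: "ve"
  Position 1: "er"
  Position 2: "rs"
  Position 3: "si"
  Position 4: "io"
  Position 5: "on"
Bigrams = "ve", "er", "rs", "si", "io", "on"


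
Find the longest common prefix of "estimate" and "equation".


Word 1: "estimate"
Word 2: "equation"
Comparing from start:
  Pos 0: 'e' == 'e'
  Pos 1: 's' != 'q' (stop)
LCP = "e" (length 1)


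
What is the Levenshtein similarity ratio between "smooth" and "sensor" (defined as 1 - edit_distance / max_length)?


Word 1: "smooth" (length 6)
Word 2: "sensor" (length 6)
One optimal edit sequence:
  1. keep 's'
  2. substitute 'm' -> 'e'  (+1)
  3. substitute 'o' -> 'n'  (+1)
  4. substitute 'o' -> 's'  (+1)
  5. substitute 't' -> 'o'  (+1)
  6. substitute 'h' -> 'r'  (+1)
Edit distance = 5
Max length = max(6, 6) = 6
Similarity = 1 - 5/6
= 0.1667


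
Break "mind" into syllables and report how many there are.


Word: "mind"
Syllable breakdown: mind
Counting: 1 part
= 1 syllable


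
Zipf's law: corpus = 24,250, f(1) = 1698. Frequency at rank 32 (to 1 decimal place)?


Zipf's law: f(r) = f(1) / r
f(1) = 1698
f(32) = 1698 / 32
= 53.1 occurrences


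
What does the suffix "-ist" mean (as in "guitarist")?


Suffix: -ist
As in: guitarist -> guitar + -ist
Meaning = one who practices


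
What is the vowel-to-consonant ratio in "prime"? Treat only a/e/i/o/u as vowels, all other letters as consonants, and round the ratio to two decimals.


Word: "prime"
Vowels (a,e,i,o,u): 2
Consonants: 3
Ratio = 2/3
= 0.67


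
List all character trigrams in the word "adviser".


Word: "adviser" (length 7)
Number of trigrams = 7 - 3 + 1 = 5
  Position 0: "adv"
  Position 1: "dvi"
  Position 2: "vis"
  Position 3: "ise"
  Position 4: "ser"
Trigrams = "adv", "dvi", "vis", "ise", "ser"


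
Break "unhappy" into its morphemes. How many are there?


Word: "unhappy"
Morphemes: un- / happy
Each morpheme carries meaning
= 2 morphemes


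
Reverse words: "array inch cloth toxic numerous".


Original: "array inch cloth toxic numerous"
Words (1..n): array | inch | cloth | toxic | numerous
Reversed (n..1): numerous | toxic | cloth | inch | array
Result = "numerous toxic cloth inch array"


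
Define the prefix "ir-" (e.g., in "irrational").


Prefix: ir-
Example: irrational = ir- + rational
Meaning = not


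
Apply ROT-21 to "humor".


Word: "humor"
Shift: 21
Each letter → (letter + shift) mod 26:
  'h' (7) + 21 = 2 → 'c'
  'u' (20) + 21 = 15 → 'p'
  'm' (12) + 21 = 7 → 'h'
  'o' (14) + 21 = 9 → 'j'
  'r' (17) + 21 = 12 → 'm'
Result = "cphjm"


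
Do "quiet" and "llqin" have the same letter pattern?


Pattern of "quiet": [0, 1, 2, 3, 4]
Pattern of "llqin": [0, 0, 1, 2, 3]
Patterns do not match
Same pattern = No


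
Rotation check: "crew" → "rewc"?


Word: "crew", Candidate: "rewc"
Method: check if candidate is substring of word+word
"crewcrew" contains "rewc"? Yes
Is rotation = Yes


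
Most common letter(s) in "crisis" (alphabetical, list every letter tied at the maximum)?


Word: "crisis"
Letter counts:
  'c': 1
  'i': 2
  'r': 1
  's': 2
Maximum count = 2
Most frequent = 'i', 's' (2 times each)


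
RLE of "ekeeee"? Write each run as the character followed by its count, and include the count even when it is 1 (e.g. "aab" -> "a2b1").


String: "ekeeee"
Scanning for consecutive runs:
  'e' x 1
  'k' x 1
  'e' x 4
RLE = "e1k1e4"


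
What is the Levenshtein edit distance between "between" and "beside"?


Word 1: "between" (length 7)
Word 2: "beside" (length 6)
One optimal edit sequence (insert/delete/substitute each cost 1):
  1. keep 'b'
  2. keep 'e'
  3. substitute 't' -> 's'  (+1)
  4. substitute 'w' -> 'i'  (+1)
  5. substitute 'e' -> 'd'  (+1)
  6. keep 'e'
  7. delete 'n'  (+1)
Total edit operations: 4
Edit distance = 4


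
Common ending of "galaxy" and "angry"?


Word 1: "galaxy"
Word 2: "angry"
Comparing from end:
  Pos -1: 'y' == 'y'
  Pos -2: 'x' != 'r' (stop)
LCS = "y" (length 1)


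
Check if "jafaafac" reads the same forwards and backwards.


Word: "jafaafac"
Reversed: "cafaafaj"
Forward == Backward? jafaafac != cafaafaj
Palindrome = No


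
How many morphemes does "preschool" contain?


Word: "preschool"
Morphemes: pre- | school
Each morpheme carries meaning
= 2 morphemes


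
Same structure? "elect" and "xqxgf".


Pattern of "elect": [0, 1, 0, 2, 3]
Pattern of "xqxgf": [0, 1, 0, 2, 3]
Patterns match
Same pattern = Yes


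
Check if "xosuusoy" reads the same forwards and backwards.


Word: "xosuusoy"
Reversed: "yosuusox"
Forward == Backward? xosuusoy != yosuusox
Palindrome = No


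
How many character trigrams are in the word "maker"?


Word: "maker" (length 5)
Number of 3-grams = length - 3 + 1 = 5 - 3 + 1
= 3


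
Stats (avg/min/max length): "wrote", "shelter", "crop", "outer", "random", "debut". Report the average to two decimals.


Lengths: "wrote"=5, "shelter"=7, "crop"=4, "outer"=5, "random"=6, "debut"=5
Sum = 32, Count = 6
Average = 32/6 = 5.33
= avg=5.33, min=4, max=7


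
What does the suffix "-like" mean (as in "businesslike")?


Suffix: -like
Example: businesslike = business + -like
Meaning = resembling


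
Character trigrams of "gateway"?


Word: "gateway" (length 7)
Number of trigrams = 7 - 3 + 1 = 5
  Position 0: "gat"
  Position 1: "ate"
  Position 2: "tew"
  Position 3: "ewa"
  Position 4: "way"
Trigrams = "gat", "ate", "tew", "ewa", "way"


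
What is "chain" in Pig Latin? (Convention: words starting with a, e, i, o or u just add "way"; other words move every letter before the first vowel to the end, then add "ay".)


Word: "chain"
Starts with consonant(s) → move to end, add 'ay'
Consonant cluster: "ch"
Pig Latin = "ainchay"


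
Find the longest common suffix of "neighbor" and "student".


Word 1: "neighbor"
Word 2: "student"
Comparing from end:
  Pos -1: 'r' != 't' (stop)
LCS = "" (length 0)


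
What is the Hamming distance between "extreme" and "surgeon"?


Comparing character by character (same length = 7):
  Pos 0: 'e' vs 's' !=
  Pos 1: 'x' vs 'u' !=
  Pos 2: 't' vs 'r' !=
  Pos 3: 'r' vs 'g' !=
  Pos 4: 'e' vs 'e' =
  Pos 5: 'm' vs 'o' !=
  Pos 6: 'e' vs 'n' !=
Hamming distance = 6


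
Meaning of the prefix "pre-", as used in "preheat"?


Prefix: pre-
Example: preheat = pre- + heat
Meaning = before


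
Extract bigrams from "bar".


Word: "bar" (length 3)
Number of bigrams = 3 - 2 + 1 = 2
  Position 0: "ba"
  Position 1: "ar"
Bigrams = "ba", "ar"


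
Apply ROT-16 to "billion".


Word: "billion"
Shift: 16
Each letter → (letter + shift) mod 26:
  'b' (1) + 16 = 17 → 'r'
  'i' (8) + 16 = 24 → 'y'
  'l' (11) + 16 = 1 → 'b'
  'l' (11) + 16 = 1 → 'b'
  'i' (8) + 16 = 24 → 'y'
  'o' (14) + 16 = 4 → 'e'
  'n' (13) + 16 = 3 → 'd'
Result = "rybbyed"


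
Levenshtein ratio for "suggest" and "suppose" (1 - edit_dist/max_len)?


Word 1: "suggest" (length 7)
Word 2: "suppose" (length 7)
One optimal edit sequence:
  1. keep 's'
  2. keep 'u'
  3. substitute 'g' -> 'p'  (+1)
  4. substitute 'g' -> 'p'  (+1)
  5. substitute 'e' -> 'o'  (+1)
  6. keep 's'
  7. substitute 't' -> 'e'  (+1)
Edit distance = 4
Max length = max(7, 7) = 7
Similarity = 1 - 4/7
= 0.4286
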